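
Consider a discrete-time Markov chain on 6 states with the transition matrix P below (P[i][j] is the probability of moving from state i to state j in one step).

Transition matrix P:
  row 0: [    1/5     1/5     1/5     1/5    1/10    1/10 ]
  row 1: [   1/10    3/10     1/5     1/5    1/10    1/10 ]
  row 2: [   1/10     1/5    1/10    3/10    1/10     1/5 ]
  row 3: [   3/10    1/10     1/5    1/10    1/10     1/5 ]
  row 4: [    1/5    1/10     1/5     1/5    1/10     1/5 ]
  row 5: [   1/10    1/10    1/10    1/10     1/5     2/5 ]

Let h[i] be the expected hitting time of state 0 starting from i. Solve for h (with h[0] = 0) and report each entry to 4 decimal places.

h = [0.0000, 6.7743, 6.6717, 5.5512, 6.1063, 6.8683]

First-step conditioning: h[0] = 0; for i ≠ 0, h[i] = 1 + Σ_k P[i][k]·h[k].
  h[1] = 1 + 3/10·h[1] + 1/5·h[2] + 1/5·h[3] + 1/10·h[4] + 1/10·h[5]
  h[2] = 1 + 1/5·h[1] + 1/10·h[2] + 3/10·h[3] + 1/10·h[4] + 1/5·h[5]
  h[3] = 1 + 1/10·h[1] + 1/5·h[2] + 1/10·h[3] + 1/10·h[4] + 1/5·h[5]
  h[4] = 1 + 1/10·h[1] + 1/5·h[2] + 1/5·h[3] + 1/10·h[4] + 1/5·h[5]
  h[5] = 1 + 1/10·h[1] + 1/10·h[2] + 1/10·h[3] + 1/5·h[4] + 2/5·h[5]
Solving the 5×5 linear system over states ≠ 0 gives exactly h = [0, 42895/6332, 42245/6332, 17575/3166, 38665/6332, 21745/3166] (h[0] = 0 is the target).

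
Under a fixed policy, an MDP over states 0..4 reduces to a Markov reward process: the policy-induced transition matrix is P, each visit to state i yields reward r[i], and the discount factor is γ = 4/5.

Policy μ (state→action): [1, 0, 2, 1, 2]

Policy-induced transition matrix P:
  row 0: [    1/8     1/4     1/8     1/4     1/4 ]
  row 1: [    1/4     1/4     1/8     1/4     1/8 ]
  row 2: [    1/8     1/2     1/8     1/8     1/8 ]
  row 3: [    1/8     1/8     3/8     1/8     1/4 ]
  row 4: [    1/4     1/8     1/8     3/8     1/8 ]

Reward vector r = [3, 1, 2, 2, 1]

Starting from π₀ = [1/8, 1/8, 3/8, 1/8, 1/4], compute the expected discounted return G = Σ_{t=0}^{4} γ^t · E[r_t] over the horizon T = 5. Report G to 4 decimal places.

G = 5.8739

t=0: π = [0.1250, 0.1250, 0.3750, 0.1250, 0.2500], E[r] = 1.7500, γ^t·E[r] = 1.750000, running G = 1.750000
t=1: π = [0.1719, 0.2969, 0.1563, 0.2188, 0.1563], E[r] = 1.7188, γ^t·E[r] = 1.375000, running G = 3.125000
t=2: π = [0.1816, 0.2422, 0.1797, 0.2227, 0.1738], E[r] = 1.7656, γ^t·E[r] = 1.130000, running G = 4.255000
t=3: π = [0.1770, 0.2454, 0.1807, 0.2214, 0.1755], E[r] = 1.7561, γ^t·E[r] = 0.899125, running G = 5.154125
t=4: π = [0.1776, 0.2455, 0.1804, 0.2217, 0.1748], E[r] = 1.7573, γ^t·E[r] = 0.719775, running G = 5.873900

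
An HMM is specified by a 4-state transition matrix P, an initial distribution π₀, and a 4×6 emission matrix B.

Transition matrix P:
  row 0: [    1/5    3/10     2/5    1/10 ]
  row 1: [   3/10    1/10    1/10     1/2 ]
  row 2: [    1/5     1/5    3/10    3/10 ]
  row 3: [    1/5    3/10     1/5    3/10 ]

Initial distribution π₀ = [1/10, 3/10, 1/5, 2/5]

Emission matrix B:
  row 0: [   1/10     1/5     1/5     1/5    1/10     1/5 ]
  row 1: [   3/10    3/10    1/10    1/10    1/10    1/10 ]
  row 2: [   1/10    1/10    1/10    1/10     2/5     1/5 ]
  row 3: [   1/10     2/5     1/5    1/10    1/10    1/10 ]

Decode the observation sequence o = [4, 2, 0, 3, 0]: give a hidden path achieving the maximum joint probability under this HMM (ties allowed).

path = [2, 3, 1, 0, 1]

t=0: δ = [1.000e-02, 3.000e-02, 8.000e-02, 4.000e-02]  (obs o_0=4)
t=1: δ = [3.200e-03, 1.600e-03, 2.400e-03, 4.800e-03]  ψ = [2, 2, 2, 2]  (obs o_1=2)
t=2: δ = [9.600e-05, 4.320e-04, 1.280e-04, 1.440e-04]  ψ = [3, 3, 0, 3]  (obs o_2=0)
t=3: δ = [2.592e-05, 4.320e-06, 4.320e-06, 2.160e-05]  ψ = [1, 1, 1, 1]  (obs o_3=3)
t=4: δ = [5.184e-07, 2.333e-06, 1.037e-06, 6.480e-07]  ψ = [0, 0, 0, 3]  (obs o_4=0)
backtrack: best end state = 1; path = [2, 3, 1, 0, 1]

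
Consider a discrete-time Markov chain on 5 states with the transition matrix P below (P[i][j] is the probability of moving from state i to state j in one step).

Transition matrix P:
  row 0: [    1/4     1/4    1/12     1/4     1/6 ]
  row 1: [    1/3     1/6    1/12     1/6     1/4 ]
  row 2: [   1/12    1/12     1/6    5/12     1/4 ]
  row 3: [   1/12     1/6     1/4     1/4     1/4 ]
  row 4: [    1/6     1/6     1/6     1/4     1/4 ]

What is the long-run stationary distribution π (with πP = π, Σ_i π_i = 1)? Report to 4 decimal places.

π = [0.1739, 0.1678, 0.1601, 0.2627, 0.2355]

Balance equations π_j = Σ_i π_i·P[i][j]:
  π_0 = 1/4·π_0 + 1/3·π_1 + 1/12·π_2 + 1/12·π_3 + 1/6·π_4
  π_1 = 1/4·π_0 + 1/6·π_1 + 1/12·π_2 + 1/6·π_3 + 1/6·π_4
  π_2 = 1/12·π_0 + 1/12·π_1 + 1/6·π_2 + 1/4·π_3 + 1/6·π_4
  π_3 = 1/4·π_0 + 1/6·π_1 + 5/12·π_2 + 1/4·π_3 + 1/4·π_4
  normalize: π_0 + π_1 + π_2 + π_3 + π_4 = 1
Solving the linear system gives exactly π = [3147/18097, 3037/18097, 2897/18097, 4754/18097, 4262/18097].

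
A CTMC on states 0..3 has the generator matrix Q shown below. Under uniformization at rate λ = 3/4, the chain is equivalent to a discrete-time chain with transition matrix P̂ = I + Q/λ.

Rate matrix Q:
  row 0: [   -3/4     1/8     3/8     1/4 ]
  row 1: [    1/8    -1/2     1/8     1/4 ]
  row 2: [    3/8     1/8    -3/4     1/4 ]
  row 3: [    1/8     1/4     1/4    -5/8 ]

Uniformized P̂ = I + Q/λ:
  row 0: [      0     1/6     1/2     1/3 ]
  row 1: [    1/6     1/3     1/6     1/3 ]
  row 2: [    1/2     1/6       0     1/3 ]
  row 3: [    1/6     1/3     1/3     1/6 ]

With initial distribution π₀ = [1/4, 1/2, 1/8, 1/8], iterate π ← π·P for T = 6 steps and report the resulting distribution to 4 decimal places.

t=0: π = [0.2500, 0.5000, 0.1250, 0.1250]
t=1: π = [0.1667, 0.2708, 0.2500, 0.3125]
t=2: π = [0.2222, 0.2639, 0.2326, 0.2813]
t=3: π = [0.2072, 0.2575, 0.2488, 0.2865]
t=4: π = [0.2151, 0.2573, 0.2420, 0.2856]
t=5: π = [0.2115, 0.2572, 0.2456, 0.2857]
t=6: π = [0.2133, 0.2571, 0.2438, 0.2857]

π = [0.2133, 0.2571, 0.2438, 0.2857]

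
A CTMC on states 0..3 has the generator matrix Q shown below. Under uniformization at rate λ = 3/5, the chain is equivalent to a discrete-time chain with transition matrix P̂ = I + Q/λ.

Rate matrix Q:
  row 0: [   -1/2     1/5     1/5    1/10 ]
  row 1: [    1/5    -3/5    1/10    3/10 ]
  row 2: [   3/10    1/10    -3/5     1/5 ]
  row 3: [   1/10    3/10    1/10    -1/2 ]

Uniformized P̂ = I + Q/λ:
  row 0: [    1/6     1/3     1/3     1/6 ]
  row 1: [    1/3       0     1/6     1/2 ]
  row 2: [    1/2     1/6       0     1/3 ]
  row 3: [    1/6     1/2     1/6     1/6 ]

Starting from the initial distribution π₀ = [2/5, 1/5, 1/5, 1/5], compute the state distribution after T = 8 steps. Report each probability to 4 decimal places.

t=0: π = [0.4000, 0.2000, 0.2000, 0.2000]
t=1: π = [0.2667, 0.2667, 0.2000, 0.2667]
t=2: π = [0.2778, 0.2556, 0.1778, 0.2889]
t=3: π = [0.2685, 0.2667, 0.1833, 0.2815]
t=4: π = [0.2722, 0.2608, 0.1809, 0.2861]
t=5: π = [0.2704, 0.2639, 0.1819, 0.2837]
t=6: π = [0.2713, 0.2623, 0.1814, 0.2850]
t=7: π = [0.2709, 0.2631, 0.1816, 0.2843]
t=8: π = [0.2711, 0.2627, 0.1815, 0.2847]

π = [0.2711, 0.2627, 0.1815, 0.2847]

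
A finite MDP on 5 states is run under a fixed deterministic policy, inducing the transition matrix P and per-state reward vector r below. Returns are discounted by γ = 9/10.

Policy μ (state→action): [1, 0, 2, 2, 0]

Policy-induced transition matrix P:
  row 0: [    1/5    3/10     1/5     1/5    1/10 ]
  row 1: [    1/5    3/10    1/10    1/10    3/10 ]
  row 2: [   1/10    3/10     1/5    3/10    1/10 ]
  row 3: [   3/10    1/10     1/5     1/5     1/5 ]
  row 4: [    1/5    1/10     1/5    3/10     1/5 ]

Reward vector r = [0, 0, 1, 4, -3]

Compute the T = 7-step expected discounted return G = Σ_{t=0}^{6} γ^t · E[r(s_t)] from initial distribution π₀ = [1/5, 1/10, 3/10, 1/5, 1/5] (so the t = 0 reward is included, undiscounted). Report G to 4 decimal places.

t=0: π = [0.2000, 0.1000, 0.3000, 0.2000, 0.2000], E[r] = 0.5000, γ^t·E[r] = 0.500000, running G = 0.500000
t=1: π = [0.1900, 0.2200, 0.1900, 0.2400, 0.1600], E[r] = 0.6700, γ^t·E[r] = 0.603000, running G = 1.103000
t=2: π = [0.2050, 0.2200, 0.1780, 0.2130, 0.1840], E[r] = 0.4780, γ^t·E[r] = 0.387180, running G = 1.490180
t=3: π = [0.2035, 0.2206, 0.1780, 0.2142, 0.1837], E[r] = 0.4837, γ^t·E[r] = 0.352617, running G = 1.842797
t=4: π = [0.2036, 0.2204, 0.1779, 0.2141, 0.1839], E[r] = 0.4827, γ^t·E[r] = 0.316667, running G = 2.159464
t=5: π = [0.2036, 0.2204, 0.1780, 0.2141, 0.1839], E[r] = 0.4829, γ^t·E[r] = 0.285131, running G = 2.444595
t=6: π = [0.2036, 0.2204, 0.1780, 0.2141, 0.1839], E[r] = 0.4829, γ^t·E[r] = 0.256629, running G = 2.701224

G = 2.7012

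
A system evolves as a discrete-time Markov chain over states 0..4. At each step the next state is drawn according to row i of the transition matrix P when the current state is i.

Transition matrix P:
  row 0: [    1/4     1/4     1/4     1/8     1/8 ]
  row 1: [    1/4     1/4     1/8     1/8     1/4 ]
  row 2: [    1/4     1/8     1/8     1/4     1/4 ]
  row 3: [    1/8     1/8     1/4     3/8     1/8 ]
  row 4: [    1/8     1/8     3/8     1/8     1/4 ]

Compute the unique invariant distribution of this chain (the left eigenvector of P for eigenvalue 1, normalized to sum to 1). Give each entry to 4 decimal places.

Balance equations π_j = Σ_i π_i·P[i][j]:
  π_0 = 1/4·π_0 + 1/4·π_1 + 1/4·π_2 + 1/8·π_3 + 1/8·π_4
  π_1 = 1/4·π_0 + 1/4·π_1 + 1/8·π_2 + 1/8·π_3 + 1/8·π_4
  π_2 = 1/4·π_0 + 1/8·π_1 + 1/8·π_2 + 1/4·π_3 + 3/8·π_4
  π_3 = 1/8·π_0 + 1/8·π_1 + 1/4·π_2 + 3/8·π_3 + 1/8·π_4
  normalize: π_0 + π_1 + π_2 + π_3 + π_4 = 1
Solving the linear system gives exactly π = [85/426, 73/426, 16/71, 29/142, 85/426].

π = [0.1995, 0.1714, 0.2254, 0.2042, 0.1995]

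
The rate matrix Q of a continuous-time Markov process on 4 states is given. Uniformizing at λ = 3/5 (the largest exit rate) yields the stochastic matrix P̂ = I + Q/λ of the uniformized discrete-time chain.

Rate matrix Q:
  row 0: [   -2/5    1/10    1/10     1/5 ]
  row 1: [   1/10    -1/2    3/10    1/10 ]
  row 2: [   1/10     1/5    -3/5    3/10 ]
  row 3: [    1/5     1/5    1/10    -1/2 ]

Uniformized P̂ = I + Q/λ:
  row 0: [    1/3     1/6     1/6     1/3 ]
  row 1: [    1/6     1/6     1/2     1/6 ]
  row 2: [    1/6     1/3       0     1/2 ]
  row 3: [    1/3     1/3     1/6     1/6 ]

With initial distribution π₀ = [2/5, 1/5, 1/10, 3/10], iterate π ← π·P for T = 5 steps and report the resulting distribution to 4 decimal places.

π = [0.2562, 0.2492, 0.2140, 0.2807]

t=0: π = [0.4000, 0.2000, 0.1000, 0.3000]
t=1: π = [0.2833, 0.2333, 0.2167, 0.2667]
t=2: π = [0.2583, 0.2472, 0.2083, 0.2861]
t=3: π = [0.2574, 0.2491, 0.2144, 0.2792]
t=4: π = [0.2561, 0.2489, 0.2140, 0.2810]
t=5: π = [0.2562, 0.2492, 0.2140, 0.2807]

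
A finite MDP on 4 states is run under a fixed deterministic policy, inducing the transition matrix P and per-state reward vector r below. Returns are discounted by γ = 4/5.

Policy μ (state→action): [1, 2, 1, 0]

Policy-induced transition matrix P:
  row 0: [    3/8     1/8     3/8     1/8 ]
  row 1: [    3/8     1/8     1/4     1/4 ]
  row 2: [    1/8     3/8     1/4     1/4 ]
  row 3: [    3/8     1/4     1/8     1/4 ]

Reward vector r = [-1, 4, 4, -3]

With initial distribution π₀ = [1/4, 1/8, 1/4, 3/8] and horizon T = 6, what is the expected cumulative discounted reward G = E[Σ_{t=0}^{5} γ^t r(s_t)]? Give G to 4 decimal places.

G = 2.6721

t=0: π = [0.2500, 0.1250, 0.2500, 0.3750], E[r] = 0.1250, γ^t·E[r] = 0.125000, running G = 0.125000
t=1: π = [0.3125, 0.2344, 0.2344, 0.2188], E[r] = 0.9063, γ^t·E[r] = 0.725000, running G = 0.850000
t=2: π = [0.3164, 0.2109, 0.2617, 0.2109], E[r] = 0.9414, γ^t·E[r] = 0.602500, running G = 1.452500
t=3: π = [0.3096, 0.2168, 0.2632, 0.2104], E[r] = 0.9790, γ^t·E[r] = 0.501250, running G = 1.953750
t=4: π = [0.3092, 0.2171, 0.2624, 0.2113], E[r] = 0.9749, γ^t·E[r] = 0.399300, running G = 2.353050
t=5: π = [0.3094, 0.2170, 0.2622, 0.2113], E[r] = 0.9735, γ^t·E[r] = 0.319010, running G = 2.672060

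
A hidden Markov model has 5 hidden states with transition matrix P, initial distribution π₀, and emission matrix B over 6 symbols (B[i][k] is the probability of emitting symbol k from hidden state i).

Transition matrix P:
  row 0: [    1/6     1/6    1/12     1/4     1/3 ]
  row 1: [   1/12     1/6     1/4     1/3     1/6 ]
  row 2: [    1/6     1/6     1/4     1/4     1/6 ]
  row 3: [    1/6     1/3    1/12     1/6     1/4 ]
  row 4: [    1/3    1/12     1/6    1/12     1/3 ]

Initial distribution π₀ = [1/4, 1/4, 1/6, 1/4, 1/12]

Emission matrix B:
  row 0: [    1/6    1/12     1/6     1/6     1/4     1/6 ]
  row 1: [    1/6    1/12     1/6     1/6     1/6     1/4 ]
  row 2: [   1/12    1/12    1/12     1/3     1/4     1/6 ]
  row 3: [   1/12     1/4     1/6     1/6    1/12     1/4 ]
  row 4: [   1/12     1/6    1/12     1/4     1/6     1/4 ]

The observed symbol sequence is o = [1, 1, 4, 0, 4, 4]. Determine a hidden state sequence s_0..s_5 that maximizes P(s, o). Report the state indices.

t=0: δ = [2.083e-02, 2.083e-02, 1.389e-02, 6.250e-02, 1.389e-02]  (obs o_0=1)
t=1: δ = [8.681e-04, 1.736e-03, 4.340e-04, 2.604e-03, 2.604e-03]  ψ = [3, 3, 1, 3, 3]  (obs o_1=1)
t=2: δ = [2.170e-04, 1.447e-04, 1.085e-04, 4.823e-05, 1.447e-04]  ψ = [4, 3, 1, 1, 4]  (obs o_2=4)
t=3: δ = [8.038e-06, 6.028e-06, 3.014e-06, 4.521e-06, 6.028e-06]  ψ = [4, 0, 1, 0, 0]  (obs o_3=0)
t=4: δ = [5.023e-07, 2.512e-07, 3.768e-07, 1.674e-07, 4.465e-07]  ψ = [4, 3, 1, 0, 0]  (obs o_4=4)
t=5: δ = [3.721e-08, 1.395e-08, 2.355e-08, 1.047e-08, 2.791e-08]  ψ = [4, 0, 2, 0, 0]  (obs o_5=4)
backtrack: best end state = 0; path = [3, 4, 4, 0, 4, 0]

path = [3, 4, 4, 0, 4, 0]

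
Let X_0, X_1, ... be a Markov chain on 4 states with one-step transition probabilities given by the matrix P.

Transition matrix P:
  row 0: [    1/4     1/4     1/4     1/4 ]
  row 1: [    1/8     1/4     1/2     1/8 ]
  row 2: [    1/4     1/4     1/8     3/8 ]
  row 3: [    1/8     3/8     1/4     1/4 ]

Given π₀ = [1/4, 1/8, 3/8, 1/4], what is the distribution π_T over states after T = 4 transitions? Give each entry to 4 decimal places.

π = [0.1836, 0.2813, 0.2845, 0.2505]

t=0: π = [0.2500, 0.1250, 0.3750, 0.2500]
t=1: π = [0.2031, 0.2813, 0.2344, 0.2813]
t=2: π = [0.1797, 0.2852, 0.2910, 0.2441]
t=3: π = [0.1838, 0.2805, 0.2849, 0.2507]
t=4: π = [0.1836, 0.2813, 0.2845, 0.2505]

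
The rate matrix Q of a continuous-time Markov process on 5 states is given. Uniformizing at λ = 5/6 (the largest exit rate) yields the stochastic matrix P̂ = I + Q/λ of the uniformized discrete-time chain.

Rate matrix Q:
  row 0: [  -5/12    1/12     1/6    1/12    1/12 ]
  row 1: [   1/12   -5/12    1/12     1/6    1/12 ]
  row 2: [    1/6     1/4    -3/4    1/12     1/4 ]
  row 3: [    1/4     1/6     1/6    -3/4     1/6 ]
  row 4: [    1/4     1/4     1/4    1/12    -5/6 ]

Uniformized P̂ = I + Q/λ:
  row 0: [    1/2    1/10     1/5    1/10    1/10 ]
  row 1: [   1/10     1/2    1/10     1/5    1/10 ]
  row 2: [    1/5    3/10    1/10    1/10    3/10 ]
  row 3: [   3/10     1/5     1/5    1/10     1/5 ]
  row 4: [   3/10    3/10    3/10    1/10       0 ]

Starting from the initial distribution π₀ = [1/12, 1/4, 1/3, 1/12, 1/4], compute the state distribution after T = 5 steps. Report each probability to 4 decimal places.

π = [0.2810, 0.2893, 0.1675, 0.1291, 0.1331]

t=0: π = [0.0833, 0.2500, 0.3333, 0.0833, 0.2500]
t=1: π = [0.2333, 0.3250, 0.1667, 0.1250, 0.1500]
t=2: π = [0.2650, 0.3058, 0.1658, 0.1325, 0.1308]
t=3: π = [0.2753, 0.2949, 0.1659, 0.1306, 0.1333]
t=4: π = [0.2795, 0.2909, 0.1673, 0.1295, 0.1329]
t=5: π = [0.2810, 0.2893, 0.1675, 0.1291, 0.1331]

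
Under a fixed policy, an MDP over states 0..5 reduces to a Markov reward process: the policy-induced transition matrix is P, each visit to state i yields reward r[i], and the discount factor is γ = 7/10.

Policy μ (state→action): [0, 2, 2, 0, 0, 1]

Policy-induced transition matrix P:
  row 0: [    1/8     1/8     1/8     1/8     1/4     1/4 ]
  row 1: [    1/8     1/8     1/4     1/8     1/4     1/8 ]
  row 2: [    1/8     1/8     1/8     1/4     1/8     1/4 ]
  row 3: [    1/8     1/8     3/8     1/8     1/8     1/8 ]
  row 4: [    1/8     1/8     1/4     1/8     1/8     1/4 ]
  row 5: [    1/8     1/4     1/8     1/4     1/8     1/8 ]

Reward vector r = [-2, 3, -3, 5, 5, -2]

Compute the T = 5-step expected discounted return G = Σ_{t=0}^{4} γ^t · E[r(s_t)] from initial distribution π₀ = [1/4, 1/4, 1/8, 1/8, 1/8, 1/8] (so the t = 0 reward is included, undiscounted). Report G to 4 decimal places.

G = 2.4385

t=0: π = [0.2500, 0.2500, 0.1250, 0.1250, 0.1250, 0.1250], E[r] = 0.8750, γ^t·E[r] = 0.875000, running G = 0.875000
t=1: π = [0.1250, 0.1406, 0.2031, 0.1563, 0.1875, 0.1875], E[r] = 0.9063, γ^t·E[r] = 0.634375, running G = 1.509375
t=2: π = [0.1250, 0.1484, 0.2051, 0.1738, 0.1582, 0.1895], E[r] = 0.8613, γ^t·E[r] = 0.422051, running G = 1.931426
t=3: π = [0.1250, 0.1487, 0.2068, 0.1743, 0.1592, 0.1860], E[r] = 0.8711, γ^t·E[r] = 0.298785, running G = 2.230211
t=4: π = [0.1250, 0.1483, 0.2071, 0.1741, 0.1592, 0.1864], E[r] = 0.8674, γ^t·E[r] = 0.208263, running G = 2.438474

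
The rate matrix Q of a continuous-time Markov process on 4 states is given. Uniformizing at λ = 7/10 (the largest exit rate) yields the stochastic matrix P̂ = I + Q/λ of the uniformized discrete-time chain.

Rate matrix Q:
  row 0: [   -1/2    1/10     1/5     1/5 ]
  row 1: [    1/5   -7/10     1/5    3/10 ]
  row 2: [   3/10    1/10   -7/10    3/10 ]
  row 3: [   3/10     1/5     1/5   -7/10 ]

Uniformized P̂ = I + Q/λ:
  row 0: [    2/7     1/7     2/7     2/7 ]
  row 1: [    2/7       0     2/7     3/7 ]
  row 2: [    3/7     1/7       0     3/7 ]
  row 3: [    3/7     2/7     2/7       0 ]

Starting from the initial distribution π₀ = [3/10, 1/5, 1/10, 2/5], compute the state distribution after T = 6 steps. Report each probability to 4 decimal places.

π = [0.3551, 0.1577, 0.2222, 0.2650]

t=0: π = [0.3000, 0.2000, 0.1000, 0.4000]
t=1: π = [0.3571, 0.1714, 0.2571, 0.2143]
t=2: π = [0.3531, 0.1490, 0.2122, 0.2857]
t=3: π = [0.3569, 0.1624, 0.2251, 0.2557]
t=4: π = [0.3544, 0.1562, 0.2214, 0.2680]
t=5: π = [0.3556, 0.1588, 0.2225, 0.2631]
t=6: π = [0.3551, 0.1577, 0.2222, 0.2650]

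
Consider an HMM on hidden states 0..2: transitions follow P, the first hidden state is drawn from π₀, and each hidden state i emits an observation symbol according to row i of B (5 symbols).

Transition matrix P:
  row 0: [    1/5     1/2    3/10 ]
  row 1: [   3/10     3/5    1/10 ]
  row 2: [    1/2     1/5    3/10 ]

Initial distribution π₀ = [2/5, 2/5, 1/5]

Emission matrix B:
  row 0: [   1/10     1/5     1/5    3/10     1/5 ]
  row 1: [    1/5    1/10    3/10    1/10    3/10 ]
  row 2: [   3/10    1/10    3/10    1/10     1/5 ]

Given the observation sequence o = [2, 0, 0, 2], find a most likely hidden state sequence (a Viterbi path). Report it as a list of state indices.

path = [1, 1, 1, 1]

t=0: δ = [8.000e-02, 1.200e-01, 6.000e-02]  (obs o_0=2)
t=1: δ = [3.600e-03, 1.440e-02, 7.200e-03]  ψ = [1, 1, 0]  (obs o_1=0)
t=2: δ = [4.320e-04, 1.728e-03, 6.480e-04]  ψ = [1, 1, 2]  (obs o_2=0)
t=3: δ = [1.037e-04, 3.110e-04, 5.832e-05]  ψ = [1, 1, 2]  (obs o_3=2)
backtrack: best end state = 1; path = [1, 1, 1, 1]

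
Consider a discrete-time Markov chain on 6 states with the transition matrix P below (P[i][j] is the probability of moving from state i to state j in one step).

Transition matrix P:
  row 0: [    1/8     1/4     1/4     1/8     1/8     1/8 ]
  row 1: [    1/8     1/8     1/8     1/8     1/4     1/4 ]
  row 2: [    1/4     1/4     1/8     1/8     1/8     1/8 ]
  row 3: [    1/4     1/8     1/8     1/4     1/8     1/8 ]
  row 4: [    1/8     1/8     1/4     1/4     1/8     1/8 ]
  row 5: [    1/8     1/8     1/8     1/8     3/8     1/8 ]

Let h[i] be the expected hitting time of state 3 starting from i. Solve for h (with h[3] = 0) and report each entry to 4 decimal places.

h = [6.7500, 6.6364, 6.7500, 0.0000, 5.9205, 6.5568]

First-step conditioning: h[3] = 0; for i ≠ 3, h[i] = 1 + Σ_k P[i][k]·h[k].
  h[0] = 1 + 1/8·h[0] + 1/4·h[1] + 1/4·h[2] + 1/8·h[4] + 1/8·h[5]
  h[1] = 1 + 1/8·h[0] + 1/8·h[1] + 1/8·h[2] + 1/4·h[4] + 1/4·h[5]
  h[2] = 1 + 1/4·h[0] + 1/4·h[1] + 1/8·h[2] + 1/8·h[4] + 1/8·h[5]
  h[4] = 1 + 1/8·h[0] + 1/8·h[1] + 1/4·h[2] + 1/8·h[4] + 1/8·h[5]
  h[5] = 1 + 1/8·h[0] + 1/8·h[1] + 1/8·h[2] + 3/8·h[4] + 1/8·h[5]
Solving the 5×5 linear system over states ≠ 3 gives exactly h = [27/4, 73/11, 27/4, 0, 521/88, 577/88] (h[3] = 0 is the target).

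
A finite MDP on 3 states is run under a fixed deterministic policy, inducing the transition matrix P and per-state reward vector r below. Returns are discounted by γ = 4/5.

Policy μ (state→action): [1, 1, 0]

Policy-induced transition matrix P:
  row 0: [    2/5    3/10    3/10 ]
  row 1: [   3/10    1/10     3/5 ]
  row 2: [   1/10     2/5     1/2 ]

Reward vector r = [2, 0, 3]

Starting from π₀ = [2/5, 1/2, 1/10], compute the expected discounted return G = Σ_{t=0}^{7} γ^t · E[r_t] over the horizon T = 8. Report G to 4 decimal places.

t=0: π = [0.4000, 0.5000, 0.1000], E[r] = 1.1000, γ^t·E[r] = 1.100000, running G = 1.100000
t=1: π = [0.3200, 0.2100, 0.4700], E[r] = 2.0500, γ^t·E[r] = 1.640000, running G = 2.740000
t=2: π = [0.2380, 0.3050, 0.4570], E[r] = 1.8470, γ^t·E[r] = 1.182080, running G = 3.922080
t=3: π = [0.2324, 0.2847, 0.4829], E[r] = 1.9135, γ^t·E[r] = 0.979712, running G = 4.901792
t=4: π = [0.2267, 0.2914, 0.4820], E[r] = 1.8993, γ^t·E[r] = 0.777949, running G = 5.679741
t=5: π = [0.2263, 0.2899, 0.4838], E[r] = 1.9039, γ^t·E[r] = 0.623885, running G = 6.303626
t=6: π = [0.2259, 0.2904, 0.4837], E[r] = 1.9030, γ^t·E[r] = 0.498847, running G = 6.802473
t=7: π = [0.2258, 0.2903, 0.4839], E[r] = 1.9033, γ^t·E[r] = 0.399146, running G = 7.201619

G = 7.2016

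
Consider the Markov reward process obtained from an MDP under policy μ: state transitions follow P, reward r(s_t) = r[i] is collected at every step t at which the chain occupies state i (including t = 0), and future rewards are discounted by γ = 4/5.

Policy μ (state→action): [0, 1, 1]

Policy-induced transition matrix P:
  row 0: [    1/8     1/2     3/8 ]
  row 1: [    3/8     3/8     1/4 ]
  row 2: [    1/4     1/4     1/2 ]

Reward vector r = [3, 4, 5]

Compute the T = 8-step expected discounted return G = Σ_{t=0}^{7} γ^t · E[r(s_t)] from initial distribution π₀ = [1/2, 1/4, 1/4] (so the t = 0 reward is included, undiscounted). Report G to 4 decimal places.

t=0: π = [0.5000, 0.2500, 0.2500], E[r] = 3.7500, γ^t·E[r] = 3.750000, running G = 3.750000
t=1: π = [0.2188, 0.4063, 0.3750], E[r] = 4.1563, γ^t·E[r] = 3.325000, running G = 7.075000
t=2: π = [0.2734, 0.3555, 0.3711], E[r] = 4.0977, γ^t·E[r] = 2.622500, running G = 9.697500
t=3: π = [0.2603, 0.3628, 0.3770], E[r] = 4.1167, γ^t·E[r] = 2.107750, running G = 11.805250
t=4: π = [0.2628, 0.3604, 0.3768], E[r] = 4.1140, γ^t·E[r] = 1.685075, running G = 13.490325
t=5: π = [0.2622, 0.3608, 0.3770], E[r] = 4.1148, γ^t·E[r] = 1.348353, running G = 14.838678
t=6: π = [0.2623, 0.3606, 0.3770], E[r] = 4.1147, γ^t·E[r] = 1.078648, running G = 15.917326
t=7: π = [0.2623, 0.3607, 0.3770], E[r] = 4.1148, γ^t·E[r] = 0.862927, running G = 16.780253

G = 16.7803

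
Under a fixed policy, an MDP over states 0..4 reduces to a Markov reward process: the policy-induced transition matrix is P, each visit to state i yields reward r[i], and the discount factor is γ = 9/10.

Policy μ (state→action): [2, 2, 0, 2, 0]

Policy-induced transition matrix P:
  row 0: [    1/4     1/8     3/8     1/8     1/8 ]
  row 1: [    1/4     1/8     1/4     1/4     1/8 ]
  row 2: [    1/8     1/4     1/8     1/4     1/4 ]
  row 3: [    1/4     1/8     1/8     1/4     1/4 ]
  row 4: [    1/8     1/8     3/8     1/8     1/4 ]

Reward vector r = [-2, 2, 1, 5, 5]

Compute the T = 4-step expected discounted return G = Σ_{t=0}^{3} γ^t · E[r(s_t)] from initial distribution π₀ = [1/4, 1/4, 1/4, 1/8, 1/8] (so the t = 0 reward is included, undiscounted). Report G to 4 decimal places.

G = 6.7783

t=0: π = [0.2500, 0.2500, 0.2500, 0.1250, 0.1250], E[r] = 1.5000, γ^t·E[r] = 1.500000, running G = 1.500000
t=1: π = [0.2031, 0.1563, 0.2500, 0.2031, 0.1875], E[r] = 2.1094, γ^t·E[r] = 1.898438, running G = 3.398438
t=2: π = [0.1953, 0.1563, 0.2422, 0.2012, 0.2051], E[r] = 2.1953, γ^t·E[r] = 1.778203, running G = 5.176641
t=3: π = [0.1941, 0.1553, 0.2446, 0.2000, 0.2061], E[r] = 2.1970, γ^t·E[r] = 1.601629, running G = 6.778269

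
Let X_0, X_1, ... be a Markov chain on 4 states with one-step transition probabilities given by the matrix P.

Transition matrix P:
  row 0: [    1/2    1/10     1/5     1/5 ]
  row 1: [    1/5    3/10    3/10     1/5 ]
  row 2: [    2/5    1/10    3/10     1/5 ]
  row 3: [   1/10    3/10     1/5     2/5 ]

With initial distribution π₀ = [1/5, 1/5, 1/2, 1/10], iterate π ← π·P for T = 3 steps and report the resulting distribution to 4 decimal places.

t=0: π = [0.2000, 0.2000, 0.5000, 0.1000]
t=1: π = [0.3500, 0.1600, 0.2700, 0.2200]
t=2: π = [0.3370, 0.1760, 0.2430, 0.2440]
t=3: π = [0.3253, 0.1840, 0.2419, 0.2488]

π = [0.3253, 0.1840, 0.2419, 0.2488]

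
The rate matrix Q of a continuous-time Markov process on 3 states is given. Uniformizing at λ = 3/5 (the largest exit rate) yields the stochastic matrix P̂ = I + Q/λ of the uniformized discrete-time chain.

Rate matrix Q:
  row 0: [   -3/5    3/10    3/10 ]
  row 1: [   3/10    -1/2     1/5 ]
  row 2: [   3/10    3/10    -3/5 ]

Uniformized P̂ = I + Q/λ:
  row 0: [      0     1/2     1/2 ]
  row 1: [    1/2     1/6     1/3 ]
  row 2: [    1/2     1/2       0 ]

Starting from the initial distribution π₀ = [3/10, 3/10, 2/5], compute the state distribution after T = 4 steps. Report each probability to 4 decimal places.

π = [0.3313, 0.3741, 0.2947]

t=0: π = [0.3000, 0.3000, 0.4000]
t=1: π = [0.3500, 0.4000, 0.2500]
t=2: π = [0.3250, 0.3667, 0.3083]
t=3: π = [0.3375, 0.3778, 0.2847]
t=4: π = [0.3313, 0.3741, 0.2947]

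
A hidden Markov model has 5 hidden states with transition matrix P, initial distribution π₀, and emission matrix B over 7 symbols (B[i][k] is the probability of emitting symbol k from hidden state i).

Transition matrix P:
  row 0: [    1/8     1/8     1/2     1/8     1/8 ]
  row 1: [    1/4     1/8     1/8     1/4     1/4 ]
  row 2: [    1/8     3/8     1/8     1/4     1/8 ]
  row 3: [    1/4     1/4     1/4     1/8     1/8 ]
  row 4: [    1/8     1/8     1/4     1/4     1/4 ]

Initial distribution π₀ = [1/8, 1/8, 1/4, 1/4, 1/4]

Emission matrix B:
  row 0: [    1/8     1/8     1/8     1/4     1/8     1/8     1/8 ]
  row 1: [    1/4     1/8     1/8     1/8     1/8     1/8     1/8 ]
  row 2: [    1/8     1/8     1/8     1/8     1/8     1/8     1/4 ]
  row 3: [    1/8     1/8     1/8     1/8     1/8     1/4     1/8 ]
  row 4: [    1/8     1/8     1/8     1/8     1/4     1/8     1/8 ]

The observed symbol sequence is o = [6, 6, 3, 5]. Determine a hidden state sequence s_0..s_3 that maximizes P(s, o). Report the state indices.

path = [2, 1, 0, 2]

t=0: δ = [1.562e-02, 1.562e-02, 6.250e-02, 3.125e-02, 3.125e-02]  (obs o_0=6)
t=1: δ = [9.766e-04, 2.930e-03, 1.953e-03, 1.953e-03, 9.766e-04]  ψ = [2, 2, 0, 2, 2]  (obs o_1=6)
t=2: δ = [1.831e-04, 9.155e-05, 6.104e-05, 9.155e-05, 9.155e-05]  ψ = [1, 2, 0, 1, 1]  (obs o_2=3)
t=3: δ = [2.861e-06, 2.861e-06, 1.144e-05, 5.722e-06, 2.861e-06]  ψ = [0, 0, 0, 0, 0]  (obs o_3=5)
backtrack: best end state = 2; path = [2, 1, 0, 2]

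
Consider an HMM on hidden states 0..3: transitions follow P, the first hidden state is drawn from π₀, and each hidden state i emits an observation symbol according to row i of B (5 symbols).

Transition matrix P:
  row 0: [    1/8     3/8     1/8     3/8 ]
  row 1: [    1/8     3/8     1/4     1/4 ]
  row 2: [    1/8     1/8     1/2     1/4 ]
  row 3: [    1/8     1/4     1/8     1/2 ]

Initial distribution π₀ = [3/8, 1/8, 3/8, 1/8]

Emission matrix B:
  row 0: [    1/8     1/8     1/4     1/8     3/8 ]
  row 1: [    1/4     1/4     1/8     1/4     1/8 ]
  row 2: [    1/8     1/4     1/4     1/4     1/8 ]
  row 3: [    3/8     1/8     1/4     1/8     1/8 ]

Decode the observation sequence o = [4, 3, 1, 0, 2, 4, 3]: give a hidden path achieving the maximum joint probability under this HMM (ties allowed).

path = [0, 1, 1, 3, 3, 0, 1]

t=0: δ = [1.406e-01, 1.562e-02, 4.688e-02, 1.562e-02]  (obs o_0=4)
t=1: δ = [2.197e-03, 1.318e-02, 5.859e-03, 6.592e-03]  ψ = [0, 0, 2, 0]  (obs o_1=3)
t=2: δ = [2.060e-04, 1.236e-03, 8.240e-04, 4.120e-04]  ψ = [1, 1, 1, 1]  (obs o_2=1)
t=3: δ = [1.931e-05, 1.159e-04, 5.150e-05, 1.159e-04]  ψ = [1, 1, 2, 1]  (obs o_3=0)
t=4: δ = [3.621e-06, 5.431e-06, 7.242e-06, 1.448e-05]  ψ = [1, 1, 1, 3]  (obs o_4=2)
t=5: δ = [6.789e-07, 4.526e-07, 4.526e-07, 9.052e-07]  ψ = [3, 3, 2, 3]  (obs o_5=4)
t=6: δ = [1.414e-08, 6.365e-08, 5.658e-08, 5.658e-08]  ψ = [3, 0, 2, 3]  (obs o_6=3)
backtrack: best end state = 1; path = [0, 1, 1, 3, 3, 0, 1]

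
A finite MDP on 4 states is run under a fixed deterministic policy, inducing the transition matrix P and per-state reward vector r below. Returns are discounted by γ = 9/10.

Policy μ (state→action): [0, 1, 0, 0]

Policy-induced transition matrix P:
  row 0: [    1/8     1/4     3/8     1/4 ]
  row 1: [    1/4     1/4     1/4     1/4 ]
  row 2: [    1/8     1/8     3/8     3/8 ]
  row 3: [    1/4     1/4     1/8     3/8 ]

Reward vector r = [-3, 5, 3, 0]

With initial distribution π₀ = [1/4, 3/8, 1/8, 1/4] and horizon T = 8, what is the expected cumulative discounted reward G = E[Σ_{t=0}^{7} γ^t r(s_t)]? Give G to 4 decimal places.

t=0: π = [0.2500, 0.3750, 0.1250, 0.2500], E[r] = 1.5000, γ^t·E[r] = 1.500000, running G = 1.500000
t=1: π = [0.2031, 0.2344, 0.2656, 0.2969], E[r] = 1.3594, γ^t·E[r] = 1.223438, running G = 2.723438
t=2: π = [0.1914, 0.2168, 0.2715, 0.3203], E[r] = 1.3242, γ^t·E[r] = 1.072617, running G = 3.796055
t=3: π = [0.1921, 0.2161, 0.2678, 0.3240], E[r] = 1.3074, γ^t·E[r] = 0.953075, running G = 4.749130
t=4: π = [0.1925, 0.2165, 0.2670, 0.3240], E[r] = 1.3061, γ^t·E[r] = 0.856927, running G = 5.606056
t=5: π = [0.1926, 0.2166, 0.2669, 0.3239], E[r] = 1.3063, γ^t·E[r] = 0.771335, running G = 6.377391
t=6: π = [0.1926, 0.2166, 0.2670, 0.3239], E[r] = 1.3063, γ^t·E[r] = 0.694241, running G = 7.071633
t=7: π = [0.1926, 0.2166, 0.2670, 0.3239], E[r] = 1.3063, γ^t·E[r] = 0.624821, running G = 7.696454

G = 7.6965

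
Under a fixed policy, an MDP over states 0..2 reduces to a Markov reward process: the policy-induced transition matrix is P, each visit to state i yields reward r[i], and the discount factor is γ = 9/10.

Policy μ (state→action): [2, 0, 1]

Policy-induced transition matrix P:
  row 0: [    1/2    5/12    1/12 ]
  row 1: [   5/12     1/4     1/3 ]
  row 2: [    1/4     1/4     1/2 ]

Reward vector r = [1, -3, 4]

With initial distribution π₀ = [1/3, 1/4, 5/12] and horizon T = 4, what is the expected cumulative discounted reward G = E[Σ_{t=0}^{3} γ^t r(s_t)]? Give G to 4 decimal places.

t=0: π = [0.3333, 0.2500, 0.4167], E[r] = 1.2500, γ^t·E[r] = 1.250000, running G = 1.250000
t=1: π = [0.3750, 0.3056, 0.3194], E[r] = 0.7361, γ^t·E[r] = 0.662500, running G = 1.912500
t=2: π = [0.3947, 0.3125, 0.2928], E[r] = 0.6285, γ^t·E[r] = 0.509063, running G = 2.421563
t=3: π = [0.4008, 0.3158, 0.2835], E[r] = 0.5873, γ^t·E[r] = 0.428133, running G = 2.849695

G = 2.8497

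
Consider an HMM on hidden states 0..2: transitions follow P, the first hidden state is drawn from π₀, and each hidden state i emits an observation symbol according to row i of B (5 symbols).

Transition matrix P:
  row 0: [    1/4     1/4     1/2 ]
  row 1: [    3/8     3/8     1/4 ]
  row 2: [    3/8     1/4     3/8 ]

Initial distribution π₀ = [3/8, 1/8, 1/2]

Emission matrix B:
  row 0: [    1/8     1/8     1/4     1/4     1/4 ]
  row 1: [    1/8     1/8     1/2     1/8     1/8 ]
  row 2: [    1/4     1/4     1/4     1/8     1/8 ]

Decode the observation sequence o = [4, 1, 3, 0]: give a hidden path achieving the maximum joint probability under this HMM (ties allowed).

t=0: δ = [9.375e-02, 1.562e-02, 6.250e-02]  (obs o_0=4)
t=1: δ = [2.930e-03, 2.930e-03, 1.172e-02]  ψ = [0, 0, 0]  (obs o_1=1)
t=2: δ = [1.099e-03, 3.662e-04, 5.493e-04]  ψ = [2, 2, 2]  (obs o_2=3)
t=3: δ = [3.433e-05, 3.433e-05, 1.373e-04]  ψ = [0, 0, 0]  (obs o_3=0)
backtrack: best end state = 2; path = [0, 2, 0, 2]

path = [0, 2, 0, 2]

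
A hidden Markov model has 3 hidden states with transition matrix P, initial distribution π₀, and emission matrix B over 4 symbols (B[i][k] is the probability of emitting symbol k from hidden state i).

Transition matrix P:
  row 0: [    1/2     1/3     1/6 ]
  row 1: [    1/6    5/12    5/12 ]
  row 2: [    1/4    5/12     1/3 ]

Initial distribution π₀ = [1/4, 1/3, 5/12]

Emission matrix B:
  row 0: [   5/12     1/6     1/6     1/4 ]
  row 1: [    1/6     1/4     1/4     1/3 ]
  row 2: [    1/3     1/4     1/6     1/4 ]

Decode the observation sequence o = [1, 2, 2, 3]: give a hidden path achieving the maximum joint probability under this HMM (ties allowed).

path = [2, 1, 1, 1]

t=0: δ = [4.167e-02, 8.333e-02, 1.042e-01]  (obs o_0=1)
t=1: δ = [4.340e-03, 1.085e-02, 5.787e-03]  ψ = [2, 2, 1]  (obs o_1=2)
t=2: δ = [3.617e-04, 1.130e-03, 7.535e-04]  ψ = [0, 1, 1]  (obs o_2=2)
t=3: δ = [4.710e-05, 1.570e-04, 1.177e-04]  ψ = [1, 1, 1]  (obs o_3=3)
backtrack: best end state = 1; path = [2, 1, 1, 1]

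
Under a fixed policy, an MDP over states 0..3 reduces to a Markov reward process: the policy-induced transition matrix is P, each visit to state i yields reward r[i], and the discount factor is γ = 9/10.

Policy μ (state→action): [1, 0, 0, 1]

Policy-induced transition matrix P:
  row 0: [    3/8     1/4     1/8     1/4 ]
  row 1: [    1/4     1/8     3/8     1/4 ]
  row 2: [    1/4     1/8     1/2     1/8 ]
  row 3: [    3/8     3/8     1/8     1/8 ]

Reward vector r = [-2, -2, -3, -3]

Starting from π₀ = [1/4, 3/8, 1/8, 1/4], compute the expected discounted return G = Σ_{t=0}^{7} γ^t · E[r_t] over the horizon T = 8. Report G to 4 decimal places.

G = -13.9870

t=0: π = [0.2500, 0.3750, 0.1250, 0.2500], E[r] = -2.3750, γ^t·E[r] = -2.375000, running G = -2.375000
t=1: π = [0.3125, 0.2188, 0.2656, 0.2031], E[r] = -2.4688, γ^t·E[r] = -2.221875, running G = -4.596875
t=2: π = [0.3145, 0.2148, 0.2793, 0.1914], E[r] = -2.4707, γ^t·E[r] = -2.001270, running G = -6.598145
t=3: π = [0.3132, 0.2122, 0.2834, 0.1912], E[r] = -2.4746, γ^t·E[r] = -1.803990, running G = -8.402135
t=4: π = [0.3130, 0.2119, 0.2843, 0.1907], E[r] = -2.4750, γ^t·E[r] = -1.623852, running G = -10.025986
t=5: π = [0.3130, 0.2118, 0.2846, 0.1906], E[r] = -2.4752, γ^t·E[r] = -1.461602, running G = -11.487588
t=6: π = [0.3129, 0.2118, 0.2847, 0.1906], E[r] = -2.4753, γ^t·E[r] = -1.315462, running G = -12.803050
t=7: π = [0.3129, 0.2118, 0.2847, 0.1906], E[r] = -2.4753, γ^t·E[r] = -1.183923, running G = -13.986973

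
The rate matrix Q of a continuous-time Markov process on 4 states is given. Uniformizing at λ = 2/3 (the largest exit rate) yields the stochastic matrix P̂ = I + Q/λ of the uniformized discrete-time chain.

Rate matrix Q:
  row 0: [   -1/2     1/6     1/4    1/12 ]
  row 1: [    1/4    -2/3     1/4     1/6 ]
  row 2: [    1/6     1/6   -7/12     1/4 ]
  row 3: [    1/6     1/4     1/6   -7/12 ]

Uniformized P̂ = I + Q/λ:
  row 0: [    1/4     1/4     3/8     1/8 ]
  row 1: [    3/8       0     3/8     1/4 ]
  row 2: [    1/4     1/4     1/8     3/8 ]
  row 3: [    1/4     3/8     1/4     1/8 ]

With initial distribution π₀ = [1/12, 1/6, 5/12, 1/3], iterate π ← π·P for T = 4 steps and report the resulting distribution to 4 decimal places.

t=0: π = [0.0833, 0.1667, 0.4167, 0.3333]
t=1: π = [0.2708, 0.2500, 0.2292, 0.2500]
t=2: π = [0.2813, 0.2188, 0.2865, 0.2135]
t=3: π = [0.2773, 0.2220, 0.2767, 0.2240]
t=4: π = [0.2778, 0.2225, 0.2778, 0.2219]

π = [0.2778, 0.2225, 0.2778, 0.2219]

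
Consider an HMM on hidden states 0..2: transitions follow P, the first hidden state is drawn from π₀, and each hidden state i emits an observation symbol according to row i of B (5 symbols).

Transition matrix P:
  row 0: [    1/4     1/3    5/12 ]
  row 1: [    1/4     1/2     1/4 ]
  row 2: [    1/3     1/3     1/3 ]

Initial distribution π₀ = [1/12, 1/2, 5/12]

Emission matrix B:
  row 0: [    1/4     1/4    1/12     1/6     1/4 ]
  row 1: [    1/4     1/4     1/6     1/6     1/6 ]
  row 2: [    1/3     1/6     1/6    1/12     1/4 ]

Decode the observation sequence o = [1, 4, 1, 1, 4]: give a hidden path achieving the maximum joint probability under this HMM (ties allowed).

t=0: δ = [2.083e-02, 1.250e-01, 6.944e-02]  (obs o_0=1)
t=1: δ = [7.812e-03, 1.042e-02, 7.812e-03]  ψ = [1, 1, 1]  (obs o_1=4)
t=2: δ = [6.510e-04, 1.302e-03, 5.425e-04]  ψ = [1, 1, 0]  (obs o_2=1)
t=3: δ = [8.138e-05, 1.628e-04, 5.425e-05]  ψ = [1, 1, 1]  (obs o_3=1)
t=4: δ = [1.017e-05, 1.356e-05, 1.017e-05]  ψ = [1, 1, 1]  (obs o_4=4)
backtrack: best end state = 1; path = [1, 1, 1, 1, 1]

path = [1, 1, 1, 1, 1]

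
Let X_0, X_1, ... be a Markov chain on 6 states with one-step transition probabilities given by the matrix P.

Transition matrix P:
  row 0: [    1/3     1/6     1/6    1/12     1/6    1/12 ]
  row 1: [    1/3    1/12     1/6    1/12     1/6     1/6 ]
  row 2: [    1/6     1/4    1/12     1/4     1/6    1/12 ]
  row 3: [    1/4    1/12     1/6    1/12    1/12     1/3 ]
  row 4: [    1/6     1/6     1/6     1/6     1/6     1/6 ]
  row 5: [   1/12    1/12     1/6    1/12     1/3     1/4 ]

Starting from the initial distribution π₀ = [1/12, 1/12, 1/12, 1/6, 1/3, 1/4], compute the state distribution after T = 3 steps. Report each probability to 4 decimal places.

t=0: π = [0.0833, 0.0833, 0.0833, 0.1667, 0.3333, 0.2500]
t=1: π = [0.1875, 0.1319, 0.1597, 0.1250, 0.1944, 0.2014]
t=2: π = [0.2135, 0.1418, 0.1534, 0.1262, 0.1898, 0.1753]
t=3: π = [0.2218, 0.1425, 0.1539, 0.1247, 0.1854, 0.1717]

π = [0.2218, 0.1425, 0.1539, 0.1247, 0.1854, 0.1717]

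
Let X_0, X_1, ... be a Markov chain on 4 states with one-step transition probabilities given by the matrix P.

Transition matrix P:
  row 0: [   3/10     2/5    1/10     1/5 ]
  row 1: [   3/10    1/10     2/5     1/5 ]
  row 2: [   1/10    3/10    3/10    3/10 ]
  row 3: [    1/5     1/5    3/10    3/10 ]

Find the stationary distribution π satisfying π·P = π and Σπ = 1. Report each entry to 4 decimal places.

π = [0.2185, 0.2471, 0.2810, 0.2534]

Balance equations π_j = Σ_i π_i·P[i][j]:
  π_0 = 3/10·π_0 + 3/10·π_1 + 1/10·π_2 + 1/5·π_3
  π_1 = 2/5·π_0 + 1/10·π_1 + 3/10·π_2 + 1/5·π_3
  π_2 = 1/10·π_0 + 2/5·π_1 + 3/10·π_2 + 3/10·π_3
  normalize: π_0 + π_1 + π_2 + π_3 = 1
Solving the linear system gives exactly π = [206/943, 233/943, 265/943, 239/943].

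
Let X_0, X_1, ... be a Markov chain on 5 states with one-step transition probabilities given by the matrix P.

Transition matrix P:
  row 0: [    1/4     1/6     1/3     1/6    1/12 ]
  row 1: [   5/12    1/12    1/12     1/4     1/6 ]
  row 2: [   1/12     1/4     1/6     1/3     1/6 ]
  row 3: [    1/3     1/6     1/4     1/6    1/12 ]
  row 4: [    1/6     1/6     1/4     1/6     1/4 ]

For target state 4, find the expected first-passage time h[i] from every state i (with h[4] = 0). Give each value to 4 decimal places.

First-step conditioning: h[4] = 0; for i ≠ 4, h[i] = 1 + Σ_k P[i][k]·h[k].
  h[0] = 1 + 1/4·h[0] + 1/6·h[1] + 1/3·h[2] + 1/6·h[3]
  h[1] = 1 + 5/12·h[0] + 1/12·h[1] + 1/12·h[2] + 1/4·h[3]
  h[2] = 1 + 1/12·h[0] + 1/4·h[1] + 1/6·h[2] + 1/3·h[3]
  h[3] = 1 + 1/3·h[0] + 1/6·h[1] + 1/4·h[2] + 1/6·h[3]
Solving the 4×4 linear system over states ≠ 4 gives exactly h = [3852/451, 3624/451, 324/41, 3876/451, 0] (h[4] = 0 is the target).

h = [8.5410, 8.0355, 7.9024, 8.5942, 0.0000]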